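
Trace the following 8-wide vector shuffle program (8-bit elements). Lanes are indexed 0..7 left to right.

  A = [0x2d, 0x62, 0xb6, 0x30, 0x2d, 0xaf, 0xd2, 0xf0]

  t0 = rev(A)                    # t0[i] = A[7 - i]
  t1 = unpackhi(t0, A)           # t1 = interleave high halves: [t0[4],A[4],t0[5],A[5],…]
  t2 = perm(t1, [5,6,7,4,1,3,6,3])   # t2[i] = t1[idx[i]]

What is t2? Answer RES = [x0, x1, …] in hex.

→ t0 |f0|d2|af|2d|30|b6|62|2d|
→ t1 |30|2d|b6|af|62|d2|2d|f0|
→ t2 |d2|2d|f0|62|2d|af|2d|af|

RES = [0xd2, 0x2d, 0xf0, 0x62, 0x2d, 0xaf, 0x2d, 0xaf]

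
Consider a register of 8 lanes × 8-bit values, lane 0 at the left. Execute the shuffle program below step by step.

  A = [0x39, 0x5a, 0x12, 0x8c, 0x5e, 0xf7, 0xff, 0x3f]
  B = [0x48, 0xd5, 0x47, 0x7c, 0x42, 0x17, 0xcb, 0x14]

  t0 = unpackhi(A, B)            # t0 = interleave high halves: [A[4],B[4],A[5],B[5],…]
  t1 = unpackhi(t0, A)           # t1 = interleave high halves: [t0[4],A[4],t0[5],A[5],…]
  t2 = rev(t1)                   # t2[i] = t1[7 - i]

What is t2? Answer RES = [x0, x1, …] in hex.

RES = [ 0x3f  0x14  0xff  0x3f  0xf7  0xcb  0x5e  0xff ]

t0 = [0x5e, 0x42, 0xf7, 0x17, 0xff, 0xcb, 0x3f, 0x14]
t1 = [0xff, 0x5e, 0xcb, 0xf7, 0x3f, 0xff, 0x14, 0x3f]
t2 = [0x3f, 0x14, 0xff, 0x3f, 0xf7, 0xcb, 0x5e, 0xff]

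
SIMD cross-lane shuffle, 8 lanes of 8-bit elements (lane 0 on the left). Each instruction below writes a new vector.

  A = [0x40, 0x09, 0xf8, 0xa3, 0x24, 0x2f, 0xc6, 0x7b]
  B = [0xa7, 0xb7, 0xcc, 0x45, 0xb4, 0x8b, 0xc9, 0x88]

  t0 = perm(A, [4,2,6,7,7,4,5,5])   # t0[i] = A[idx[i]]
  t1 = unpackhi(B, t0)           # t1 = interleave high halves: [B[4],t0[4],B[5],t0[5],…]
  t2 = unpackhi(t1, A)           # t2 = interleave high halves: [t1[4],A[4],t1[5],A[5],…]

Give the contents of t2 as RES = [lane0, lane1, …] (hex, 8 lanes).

  t0: 24 f8 c6 7b 7b 24 2f 2f
  t1: b4 7b 8b 24 c9 2f 88 2f
  t2: c9 24 2f 2f 88 c6 2f 7b

RES = [0xc9, 0x24, 0x2f, 0x2f, 0x88, 0xc6, 0x2f, 0x7b]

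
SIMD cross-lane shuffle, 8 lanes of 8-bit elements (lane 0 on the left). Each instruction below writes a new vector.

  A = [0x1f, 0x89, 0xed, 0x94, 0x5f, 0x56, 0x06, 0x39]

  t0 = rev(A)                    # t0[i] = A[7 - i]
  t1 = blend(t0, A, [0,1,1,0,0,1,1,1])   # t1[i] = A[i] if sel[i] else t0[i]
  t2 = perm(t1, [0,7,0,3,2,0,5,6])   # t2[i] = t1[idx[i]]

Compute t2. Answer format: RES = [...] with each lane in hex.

→ t0 |39|06|56|5f|94|ed|89|1f|
→ t1 |39|89|ed|5f|94|56|06|39|
→ t2 |39|39|39|5f|ed|39|56|06|

RES = [0x39, 0x39, 0x39, 0x5f, 0xed, 0x39, 0x56, 0x06]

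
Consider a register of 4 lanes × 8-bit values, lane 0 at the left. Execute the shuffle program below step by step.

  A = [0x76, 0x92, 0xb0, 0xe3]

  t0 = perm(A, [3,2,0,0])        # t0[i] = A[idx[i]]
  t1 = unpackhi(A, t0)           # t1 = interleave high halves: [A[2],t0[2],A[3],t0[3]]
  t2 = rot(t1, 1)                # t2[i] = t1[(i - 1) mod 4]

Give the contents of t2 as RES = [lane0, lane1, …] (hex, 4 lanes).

  t0: e3 b0 76 76
  t1: b0 76 e3 76
  t2: 76 b0 76 e3

RES = [0x76, 0xb0, 0x76, 0xe3]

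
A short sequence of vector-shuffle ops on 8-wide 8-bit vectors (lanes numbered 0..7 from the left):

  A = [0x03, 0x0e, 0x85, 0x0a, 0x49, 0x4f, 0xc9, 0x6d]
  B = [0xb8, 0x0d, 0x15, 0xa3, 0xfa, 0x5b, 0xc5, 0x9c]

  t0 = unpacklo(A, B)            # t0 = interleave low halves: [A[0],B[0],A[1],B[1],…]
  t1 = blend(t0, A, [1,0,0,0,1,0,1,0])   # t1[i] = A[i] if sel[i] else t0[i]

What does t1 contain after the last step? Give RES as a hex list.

RES = [0x03, 0xb8, 0x0e, 0x0d, 0x49, 0x15, 0xc9, 0xa3]

t0 = [0x03, 0xb8, 0x0e, 0x0d, 0x85, 0x15, 0x0a, 0xa3]
t1 = [0x03, 0xb8, 0x0e, 0x0d, 0x49, 0x15, 0xc9, 0xa3]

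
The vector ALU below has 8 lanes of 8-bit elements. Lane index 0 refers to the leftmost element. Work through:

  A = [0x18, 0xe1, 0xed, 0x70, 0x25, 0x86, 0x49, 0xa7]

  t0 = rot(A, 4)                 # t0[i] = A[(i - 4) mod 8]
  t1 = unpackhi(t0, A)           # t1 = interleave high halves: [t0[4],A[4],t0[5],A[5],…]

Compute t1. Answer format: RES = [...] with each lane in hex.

  t0: 25 86 49 a7 18 e1 ed 70
  t1: 18 25 e1 86 ed 49 70 a7

RES = [0x18, 0x25, 0xe1, 0x86, 0xed, 0x49, 0x70, 0xa7]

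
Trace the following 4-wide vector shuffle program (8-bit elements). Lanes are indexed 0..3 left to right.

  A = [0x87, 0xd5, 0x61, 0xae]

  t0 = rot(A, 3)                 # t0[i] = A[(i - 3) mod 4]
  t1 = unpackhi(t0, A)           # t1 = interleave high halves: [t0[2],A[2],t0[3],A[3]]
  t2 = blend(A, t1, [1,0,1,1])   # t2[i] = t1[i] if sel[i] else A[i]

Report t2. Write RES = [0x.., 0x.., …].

  t0: d5 61 ae 87
  t1: ae 61 87 ae
  t2: ae d5 87 ae

RES = [0xae, 0xd5, 0x87, 0xae]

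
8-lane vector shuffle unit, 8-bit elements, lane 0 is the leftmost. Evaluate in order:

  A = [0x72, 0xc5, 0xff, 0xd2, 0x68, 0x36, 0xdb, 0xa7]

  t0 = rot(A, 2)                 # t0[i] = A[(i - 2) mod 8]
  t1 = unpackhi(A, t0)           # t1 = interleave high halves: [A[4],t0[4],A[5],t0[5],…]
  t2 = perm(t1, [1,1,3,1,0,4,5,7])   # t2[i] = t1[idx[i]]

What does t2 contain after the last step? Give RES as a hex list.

→ t0 |db|a7|72|c5|ff|d2|68|36|
→ t1 |68|ff|36|d2|db|68|a7|36|
→ t2 |ff|ff|d2|ff|68|db|68|36|

RES = [ 0xff  0xff  0xd2  0xff  0x68  0xdb  0x68  0x36 ]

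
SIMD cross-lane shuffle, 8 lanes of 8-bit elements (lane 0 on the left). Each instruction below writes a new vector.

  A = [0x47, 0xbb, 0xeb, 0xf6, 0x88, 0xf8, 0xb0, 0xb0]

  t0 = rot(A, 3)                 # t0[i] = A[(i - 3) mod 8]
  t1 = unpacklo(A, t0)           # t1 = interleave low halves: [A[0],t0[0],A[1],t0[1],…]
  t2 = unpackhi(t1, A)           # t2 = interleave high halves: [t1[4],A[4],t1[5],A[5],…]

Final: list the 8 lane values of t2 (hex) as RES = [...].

t0 = [0xf8, 0xb0, 0xb0, 0x47, 0xbb, 0xeb, 0xf6, 0x88]
t1 = [0x47, 0xf8, 0xbb, 0xb0, 0xeb, 0xb0, 0xf6, 0x47]
t2 = [0xeb, 0x88, 0xb0, 0xf8, 0xf6, 0xb0, 0x47, 0xb0]

RES = [ 0xeb  0x88  0xb0  0xf8  0xf6  0xb0  0x47  0xb0 ]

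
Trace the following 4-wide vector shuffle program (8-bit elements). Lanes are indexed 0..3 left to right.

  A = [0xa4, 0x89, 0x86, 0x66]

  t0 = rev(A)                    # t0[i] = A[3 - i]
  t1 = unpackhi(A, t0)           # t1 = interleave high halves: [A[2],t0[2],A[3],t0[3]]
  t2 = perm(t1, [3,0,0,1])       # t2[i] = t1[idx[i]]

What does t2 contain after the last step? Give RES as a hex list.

t0 = [0x66, 0x86, 0x89, 0xa4]
t1 = [0x86, 0x89, 0x66, 0xa4]
t2 = [0xa4, 0x86, 0x86, 0x89]

RES = [ 0xa4  0x86  0x86  0x89 ]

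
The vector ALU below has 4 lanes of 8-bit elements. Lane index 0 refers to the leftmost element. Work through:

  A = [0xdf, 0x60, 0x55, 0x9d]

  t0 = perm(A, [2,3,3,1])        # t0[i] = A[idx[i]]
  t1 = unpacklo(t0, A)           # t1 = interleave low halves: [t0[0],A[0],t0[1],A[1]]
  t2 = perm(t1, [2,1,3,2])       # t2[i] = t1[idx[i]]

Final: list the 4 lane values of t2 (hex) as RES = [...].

→ t0 |55|9d|9d|60|
→ t1 |55|df|9d|60|
→ t2 |9d|df|60|9d|

RES = [ 0x9d  0xdf  0x60  0x9d ]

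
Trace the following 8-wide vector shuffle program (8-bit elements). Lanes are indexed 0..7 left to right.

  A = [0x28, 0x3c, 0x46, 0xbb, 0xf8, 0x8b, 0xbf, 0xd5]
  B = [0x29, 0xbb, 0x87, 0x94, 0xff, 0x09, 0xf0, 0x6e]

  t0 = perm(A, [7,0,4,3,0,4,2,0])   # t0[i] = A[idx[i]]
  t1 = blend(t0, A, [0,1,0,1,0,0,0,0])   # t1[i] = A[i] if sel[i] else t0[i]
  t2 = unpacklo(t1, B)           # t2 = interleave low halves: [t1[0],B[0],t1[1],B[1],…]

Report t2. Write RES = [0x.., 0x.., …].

RES = [ 0xd5  0x29  0x3c  0xbb  0xf8  0x87  0xbb  0x94 ]

  t0: d5 28 f8 bb 28 f8 46 28
  t1: d5 3c f8 bb 28 f8 46 28
  t2: d5 29 3c bb f8 87 bb 94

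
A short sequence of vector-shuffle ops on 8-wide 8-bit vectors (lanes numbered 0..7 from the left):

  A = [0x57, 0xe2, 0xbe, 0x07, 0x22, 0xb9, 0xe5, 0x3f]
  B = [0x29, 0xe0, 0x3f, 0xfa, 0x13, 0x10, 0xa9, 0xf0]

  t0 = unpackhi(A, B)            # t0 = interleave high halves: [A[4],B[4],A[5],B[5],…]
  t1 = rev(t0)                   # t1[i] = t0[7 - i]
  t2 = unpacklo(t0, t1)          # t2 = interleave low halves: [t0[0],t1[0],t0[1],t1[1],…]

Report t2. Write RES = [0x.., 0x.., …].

→ t0 |22|13|b9|10|e5|a9|3f|f0|
→ t1 |f0|3f|a9|e5|10|b9|13|22|
→ t2 |22|f0|13|3f|b9|a9|10|e5|

RES = [0x22, 0xf0, 0x13, 0x3f, 0xb9, 0xa9, 0x10, 0xe5]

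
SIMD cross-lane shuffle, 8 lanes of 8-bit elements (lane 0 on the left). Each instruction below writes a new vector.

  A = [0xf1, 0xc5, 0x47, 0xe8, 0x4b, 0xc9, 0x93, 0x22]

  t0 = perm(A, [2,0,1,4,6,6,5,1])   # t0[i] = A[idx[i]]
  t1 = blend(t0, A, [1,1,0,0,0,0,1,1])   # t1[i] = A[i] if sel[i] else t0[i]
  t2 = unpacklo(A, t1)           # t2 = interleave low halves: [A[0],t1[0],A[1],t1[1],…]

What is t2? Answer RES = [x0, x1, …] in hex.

  t0: 47 f1 c5 4b 93 93 c9 c5
  t1: f1 c5 c5 4b 93 93 93 22
  t2: f1 f1 c5 c5 47 c5 e8 4b

RES = [ 0xf1  0xf1  0xc5  0xc5  0x47  0xc5  0xe8  0x4b ]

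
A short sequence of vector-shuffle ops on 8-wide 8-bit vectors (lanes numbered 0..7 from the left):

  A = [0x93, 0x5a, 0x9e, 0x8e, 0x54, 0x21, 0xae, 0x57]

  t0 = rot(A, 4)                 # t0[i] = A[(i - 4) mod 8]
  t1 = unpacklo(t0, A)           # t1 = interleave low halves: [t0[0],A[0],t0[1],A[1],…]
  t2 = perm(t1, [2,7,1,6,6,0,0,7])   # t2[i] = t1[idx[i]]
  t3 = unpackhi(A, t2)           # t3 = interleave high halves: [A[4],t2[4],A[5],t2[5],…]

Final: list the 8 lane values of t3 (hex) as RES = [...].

t0 = [0x54, 0x21, 0xae, 0x57, 0x93, 0x5a, 0x9e, 0x8e]
t1 = [0x54, 0x93, 0x21, 0x5a, 0xae, 0x9e, 0x57, 0x8e]
t2 = [0x21, 0x8e, 0x93, 0x57, 0x57, 0x54, 0x54, 0x8e]
t3 = [0x54, 0x57, 0x21, 0x54, 0xae, 0x54, 0x57, 0x8e]

RES = [0x54, 0x57, 0x21, 0x54, 0xae, 0x54, 0x57, 0x8e]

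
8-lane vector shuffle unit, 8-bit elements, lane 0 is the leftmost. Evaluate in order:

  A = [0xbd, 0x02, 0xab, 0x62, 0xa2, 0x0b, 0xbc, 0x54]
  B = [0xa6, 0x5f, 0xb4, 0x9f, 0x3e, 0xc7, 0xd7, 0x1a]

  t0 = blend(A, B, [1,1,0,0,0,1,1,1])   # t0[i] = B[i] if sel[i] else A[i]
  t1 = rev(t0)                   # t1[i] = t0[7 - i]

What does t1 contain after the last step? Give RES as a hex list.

RES = [ 0x1a  0xd7  0xc7  0xa2  0x62  0xab  0x5f  0xa6 ]

→ t0 |a6|5f|ab|62|a2|c7|d7|1a|
→ t1 |1a|d7|c7|a2|62|ab|5f|a6|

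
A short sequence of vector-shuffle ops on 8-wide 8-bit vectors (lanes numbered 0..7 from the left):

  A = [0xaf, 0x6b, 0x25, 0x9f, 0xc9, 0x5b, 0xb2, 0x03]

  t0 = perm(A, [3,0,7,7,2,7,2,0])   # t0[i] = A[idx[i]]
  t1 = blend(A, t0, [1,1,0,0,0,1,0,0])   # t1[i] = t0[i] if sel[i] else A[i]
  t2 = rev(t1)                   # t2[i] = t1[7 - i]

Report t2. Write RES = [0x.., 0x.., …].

RES = [0x03, 0xb2, 0x03, 0xc9, 0x9f, 0x25, 0xaf, 0x9f]

t0 = [0x9f, 0xaf, 0x03, 0x03, 0x25, 0x03, 0x25, 0xaf]
t1 = [0x9f, 0xaf, 0x25, 0x9f, 0xc9, 0x03, 0xb2, 0x03]
t2 = [0x03, 0xb2, 0x03, 0xc9, 0x9f, 0x25, 0xaf, 0x9f]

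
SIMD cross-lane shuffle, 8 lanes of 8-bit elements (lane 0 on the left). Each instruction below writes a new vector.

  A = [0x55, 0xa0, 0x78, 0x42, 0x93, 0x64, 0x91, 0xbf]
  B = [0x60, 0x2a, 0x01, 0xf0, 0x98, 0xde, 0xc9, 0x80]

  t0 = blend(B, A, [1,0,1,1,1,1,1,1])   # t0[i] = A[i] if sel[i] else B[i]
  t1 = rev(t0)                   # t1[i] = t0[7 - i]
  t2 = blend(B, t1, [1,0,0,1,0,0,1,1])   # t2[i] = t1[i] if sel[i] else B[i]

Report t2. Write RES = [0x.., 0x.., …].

RES = [ 0xbf  0x2a  0x01  0x93  0x98  0xde  0x2a  0x55 ]

→ t0 |55|2a|78|42|93|64|91|bf|
→ t1 |bf|91|64|93|42|78|2a|55|
→ t2 |bf|2a|01|93|98|de|2a|55|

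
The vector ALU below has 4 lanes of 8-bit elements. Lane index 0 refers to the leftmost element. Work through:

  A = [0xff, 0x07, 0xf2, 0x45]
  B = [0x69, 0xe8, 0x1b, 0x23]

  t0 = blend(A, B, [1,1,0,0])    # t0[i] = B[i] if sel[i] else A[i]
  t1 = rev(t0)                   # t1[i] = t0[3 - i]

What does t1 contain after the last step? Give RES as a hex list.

→ t0 |69|e8|f2|45|
→ t1 |45|f2|e8|69|

RES = [0x45, 0xf2, 0xe8, 0x69]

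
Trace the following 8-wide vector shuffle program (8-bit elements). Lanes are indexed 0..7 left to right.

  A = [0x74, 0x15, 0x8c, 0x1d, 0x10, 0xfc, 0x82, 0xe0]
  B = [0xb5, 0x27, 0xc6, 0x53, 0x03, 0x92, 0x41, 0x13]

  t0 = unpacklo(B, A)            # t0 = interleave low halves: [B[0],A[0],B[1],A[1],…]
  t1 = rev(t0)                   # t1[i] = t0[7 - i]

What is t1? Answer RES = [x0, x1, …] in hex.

RES = [ 0x1d  0x53  0x8c  0xc6  0x15  0x27  0x74  0xb5 ]

t0 = [0xb5, 0x74, 0x27, 0x15, 0xc6, 0x8c, 0x53, 0x1d]
t1 = [0x1d, 0x53, 0x8c, 0xc6, 0x15, 0x27, 0x74, 0xb5]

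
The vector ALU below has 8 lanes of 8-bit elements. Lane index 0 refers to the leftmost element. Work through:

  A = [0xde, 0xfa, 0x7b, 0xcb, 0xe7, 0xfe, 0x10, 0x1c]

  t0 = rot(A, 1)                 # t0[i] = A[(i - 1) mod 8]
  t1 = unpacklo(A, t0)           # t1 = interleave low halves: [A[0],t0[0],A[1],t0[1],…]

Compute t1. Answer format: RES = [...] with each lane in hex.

→ t0 |1c|de|fa|7b|cb|e7|fe|10|
→ t1 |de|1c|fa|de|7b|fa|cb|7b|

RES = [ 0xde  0x1c  0xfa  0xde  0x7b  0xfa  0xcb  0x7b ]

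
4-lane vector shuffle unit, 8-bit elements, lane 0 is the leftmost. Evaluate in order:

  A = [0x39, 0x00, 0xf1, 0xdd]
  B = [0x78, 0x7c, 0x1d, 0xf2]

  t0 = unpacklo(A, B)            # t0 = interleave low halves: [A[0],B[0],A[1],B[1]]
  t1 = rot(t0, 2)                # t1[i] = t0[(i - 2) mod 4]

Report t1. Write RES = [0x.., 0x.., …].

RES = [0x00, 0x7c, 0x39, 0x78]

→ t0 |39|78|00|7c|
→ t1 |00|7c|39|78|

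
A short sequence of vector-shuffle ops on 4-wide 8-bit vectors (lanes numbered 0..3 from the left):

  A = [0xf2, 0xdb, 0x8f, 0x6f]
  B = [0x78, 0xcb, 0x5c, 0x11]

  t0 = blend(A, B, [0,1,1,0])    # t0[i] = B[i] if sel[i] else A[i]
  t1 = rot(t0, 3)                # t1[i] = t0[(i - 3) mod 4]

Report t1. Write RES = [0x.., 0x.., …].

RES = [ 0xcb  0x5c  0x6f  0xf2 ]

→ t0 |f2|cb|5c|6f|
→ t1 |cb|5c|6f|f2|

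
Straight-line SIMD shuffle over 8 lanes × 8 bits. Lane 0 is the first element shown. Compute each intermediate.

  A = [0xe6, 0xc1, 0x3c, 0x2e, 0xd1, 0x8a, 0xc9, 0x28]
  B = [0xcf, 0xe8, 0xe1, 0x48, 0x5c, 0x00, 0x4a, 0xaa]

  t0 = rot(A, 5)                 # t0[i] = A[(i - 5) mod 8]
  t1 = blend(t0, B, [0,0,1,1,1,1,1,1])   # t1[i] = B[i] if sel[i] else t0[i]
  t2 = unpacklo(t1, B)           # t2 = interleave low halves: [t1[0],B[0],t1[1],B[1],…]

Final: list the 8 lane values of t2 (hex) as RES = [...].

RES = [ 0x2e  0xcf  0xd1  0xe8  0xe1  0xe1  0x48  0x48 ]

→ t0 |2e|d1|8a|c9|28|e6|c1|3c|
→ t1 |2e|d1|e1|48|5c|00|4a|aa|
→ t2 |2e|cf|d1|e8|e1|e1|48|48|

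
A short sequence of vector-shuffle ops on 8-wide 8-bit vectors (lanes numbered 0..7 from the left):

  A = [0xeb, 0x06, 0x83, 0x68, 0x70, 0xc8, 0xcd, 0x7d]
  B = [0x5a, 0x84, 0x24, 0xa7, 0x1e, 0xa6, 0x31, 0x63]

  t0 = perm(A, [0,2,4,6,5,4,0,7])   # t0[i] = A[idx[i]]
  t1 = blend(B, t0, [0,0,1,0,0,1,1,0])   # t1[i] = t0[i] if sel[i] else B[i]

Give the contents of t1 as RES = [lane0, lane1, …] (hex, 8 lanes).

  t0: eb 83 70 cd c8 70 eb 7d
  t1: 5a 84 70 a7 1e 70 eb 63

RES = [ 0x5a  0x84  0x70  0xa7  0x1e  0x70  0xeb  0x63 ]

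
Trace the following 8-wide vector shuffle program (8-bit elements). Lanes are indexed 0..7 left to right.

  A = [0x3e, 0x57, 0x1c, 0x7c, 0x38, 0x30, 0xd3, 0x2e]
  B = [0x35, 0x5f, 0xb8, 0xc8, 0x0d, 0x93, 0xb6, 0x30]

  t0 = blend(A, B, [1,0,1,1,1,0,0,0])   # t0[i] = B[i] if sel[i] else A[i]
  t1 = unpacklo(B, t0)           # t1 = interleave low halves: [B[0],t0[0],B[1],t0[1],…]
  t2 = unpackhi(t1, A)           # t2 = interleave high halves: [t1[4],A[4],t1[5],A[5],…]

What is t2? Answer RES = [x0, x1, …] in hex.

RES = [ 0xb8  0x38  0xb8  0x30  0xc8  0xd3  0xc8  0x2e ]

→ t0 |35|57|b8|c8|0d|30|d3|2e|
→ t1 |35|35|5f|57|b8|b8|c8|c8|
→ t2 |b8|38|b8|30|c8|d3|c8|2e|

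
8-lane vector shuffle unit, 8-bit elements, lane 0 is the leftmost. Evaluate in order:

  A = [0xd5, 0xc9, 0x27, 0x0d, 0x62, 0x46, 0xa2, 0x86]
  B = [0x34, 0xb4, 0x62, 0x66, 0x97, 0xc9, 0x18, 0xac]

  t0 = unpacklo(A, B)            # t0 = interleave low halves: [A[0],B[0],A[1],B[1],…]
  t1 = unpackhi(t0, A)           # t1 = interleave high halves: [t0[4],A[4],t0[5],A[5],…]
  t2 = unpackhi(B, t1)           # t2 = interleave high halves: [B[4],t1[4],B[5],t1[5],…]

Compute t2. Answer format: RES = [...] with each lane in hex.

  t0: d5 34 c9 b4 27 62 0d 66
  t1: 27 62 62 46 0d a2 66 86
  t2: 97 0d c9 a2 18 66 ac 86

RES = [ 0x97  0x0d  0xc9  0xa2  0x18  0x66  0xac  0x86 ]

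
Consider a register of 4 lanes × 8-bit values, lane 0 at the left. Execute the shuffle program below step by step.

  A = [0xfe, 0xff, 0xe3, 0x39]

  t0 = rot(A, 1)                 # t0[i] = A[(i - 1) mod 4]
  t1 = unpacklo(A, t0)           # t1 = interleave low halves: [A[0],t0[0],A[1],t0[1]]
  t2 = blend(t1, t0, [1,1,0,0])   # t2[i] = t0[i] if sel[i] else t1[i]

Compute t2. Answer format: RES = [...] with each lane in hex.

→ t0 |39|fe|ff|e3|
→ t1 |fe|39|ff|fe|
→ t2 |39|fe|ff|fe|

RES = [ 0x39  0xfe  0xff  0xfe ]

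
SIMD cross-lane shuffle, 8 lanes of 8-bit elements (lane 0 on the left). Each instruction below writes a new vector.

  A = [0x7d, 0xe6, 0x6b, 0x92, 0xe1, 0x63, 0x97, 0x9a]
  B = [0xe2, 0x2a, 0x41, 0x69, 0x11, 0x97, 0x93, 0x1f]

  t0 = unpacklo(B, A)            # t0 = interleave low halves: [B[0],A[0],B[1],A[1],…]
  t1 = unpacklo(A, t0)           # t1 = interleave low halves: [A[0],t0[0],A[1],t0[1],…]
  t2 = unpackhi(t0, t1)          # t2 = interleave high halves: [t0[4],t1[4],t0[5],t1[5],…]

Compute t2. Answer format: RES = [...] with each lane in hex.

RES = [ 0x41  0x6b  0x6b  0x2a  0x69  0x92  0x92  0xe6 ]

  t0: e2 7d 2a e6 41 6b 69 92
  t1: 7d e2 e6 7d 6b 2a 92 e6
  t2: 41 6b 6b 2a 69 92 92 e6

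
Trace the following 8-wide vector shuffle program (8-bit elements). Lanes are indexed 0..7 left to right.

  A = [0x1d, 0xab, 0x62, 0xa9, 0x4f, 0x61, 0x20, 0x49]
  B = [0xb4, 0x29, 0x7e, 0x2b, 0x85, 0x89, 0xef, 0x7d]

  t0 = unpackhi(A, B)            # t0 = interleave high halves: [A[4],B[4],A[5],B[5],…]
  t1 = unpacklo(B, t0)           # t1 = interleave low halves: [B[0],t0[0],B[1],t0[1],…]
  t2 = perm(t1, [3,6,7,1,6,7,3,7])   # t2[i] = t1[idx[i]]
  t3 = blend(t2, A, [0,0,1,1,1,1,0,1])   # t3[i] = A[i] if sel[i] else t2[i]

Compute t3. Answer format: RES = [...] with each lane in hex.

→ t0 |4f|85|61|89|20|ef|49|7d|
→ t1 |b4|4f|29|85|7e|61|2b|89|
→ t2 |85|2b|89|4f|2b|89|85|89|
→ t3 |85|2b|62|a9|4f|61|85|49|

RES = [0x85, 0x2b, 0x62, 0xa9, 0x4f, 0x61, 0x85, 0x49]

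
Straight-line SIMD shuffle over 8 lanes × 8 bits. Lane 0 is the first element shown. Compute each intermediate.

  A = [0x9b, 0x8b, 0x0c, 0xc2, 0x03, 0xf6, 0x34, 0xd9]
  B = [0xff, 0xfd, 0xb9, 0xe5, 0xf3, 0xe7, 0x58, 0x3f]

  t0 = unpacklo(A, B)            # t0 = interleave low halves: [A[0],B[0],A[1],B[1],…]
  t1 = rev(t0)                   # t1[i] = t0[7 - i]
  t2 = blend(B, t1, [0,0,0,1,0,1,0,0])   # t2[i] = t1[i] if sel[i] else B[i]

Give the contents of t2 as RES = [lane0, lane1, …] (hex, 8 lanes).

  t0: 9b ff 8b fd 0c b9 c2 e5
  t1: e5 c2 b9 0c fd 8b ff 9b
  t2: ff fd b9 0c f3 8b 58 3f

RES = [0xff, 0xfd, 0xb9, 0x0c, 0xf3, 0x8b, 0x58, 0x3f]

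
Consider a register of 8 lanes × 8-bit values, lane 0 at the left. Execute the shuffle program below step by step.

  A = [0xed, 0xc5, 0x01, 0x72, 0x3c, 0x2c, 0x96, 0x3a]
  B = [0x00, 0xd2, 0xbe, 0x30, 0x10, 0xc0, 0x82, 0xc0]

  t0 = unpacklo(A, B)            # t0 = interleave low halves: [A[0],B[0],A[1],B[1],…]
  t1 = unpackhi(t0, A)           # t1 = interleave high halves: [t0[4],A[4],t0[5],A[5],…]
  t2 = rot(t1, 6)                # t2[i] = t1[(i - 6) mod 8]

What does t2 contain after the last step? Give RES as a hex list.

  t0: ed 00 c5 d2 01 be 72 30
  t1: 01 3c be 2c 72 96 30 3a
  t2: be 2c 72 96 30 3a 01 3c

RES = [0xbe, 0x2c, 0x72, 0x96, 0x30, 0x3a, 0x01, 0x3c]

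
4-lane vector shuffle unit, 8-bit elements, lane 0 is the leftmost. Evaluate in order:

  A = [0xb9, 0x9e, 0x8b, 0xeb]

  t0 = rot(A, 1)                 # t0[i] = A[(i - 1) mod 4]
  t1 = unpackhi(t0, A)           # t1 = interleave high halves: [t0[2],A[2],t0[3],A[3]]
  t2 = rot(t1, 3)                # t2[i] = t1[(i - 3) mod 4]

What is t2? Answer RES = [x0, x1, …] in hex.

t0 = [0xeb, 0xb9, 0x9e, 0x8b]
t1 = [0x9e, 0x8b, 0x8b, 0xeb]
t2 = [0x8b, 0x8b, 0xeb, 0x9e]

RES = [0x8b, 0x8b, 0xeb, 0x9e]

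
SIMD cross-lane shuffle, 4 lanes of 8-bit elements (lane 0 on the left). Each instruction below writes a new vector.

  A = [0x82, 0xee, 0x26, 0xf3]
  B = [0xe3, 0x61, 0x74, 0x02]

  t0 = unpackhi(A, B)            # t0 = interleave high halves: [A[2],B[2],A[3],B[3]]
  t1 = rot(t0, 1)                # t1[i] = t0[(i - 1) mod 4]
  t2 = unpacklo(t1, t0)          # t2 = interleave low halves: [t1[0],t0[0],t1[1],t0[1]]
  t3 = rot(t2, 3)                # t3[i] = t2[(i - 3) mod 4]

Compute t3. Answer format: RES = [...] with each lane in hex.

RES = [0x26, 0x26, 0x74, 0x02]

→ t0 |26|74|f3|02|
→ t1 |02|26|74|f3|
→ t2 |02|26|26|74|
→ t3 |26|26|74|02|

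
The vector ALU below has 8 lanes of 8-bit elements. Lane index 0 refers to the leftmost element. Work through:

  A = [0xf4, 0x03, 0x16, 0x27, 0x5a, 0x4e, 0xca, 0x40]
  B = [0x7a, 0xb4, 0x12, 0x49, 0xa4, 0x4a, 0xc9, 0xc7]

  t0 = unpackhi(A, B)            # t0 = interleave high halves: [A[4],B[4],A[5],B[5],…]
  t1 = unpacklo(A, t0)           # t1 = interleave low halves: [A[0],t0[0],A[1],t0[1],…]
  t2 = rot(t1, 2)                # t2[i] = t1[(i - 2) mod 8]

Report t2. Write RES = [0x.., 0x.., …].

→ t0 |5a|a4|4e|4a|ca|c9|40|c7|
→ t1 |f4|5a|03|a4|16|4e|27|4a|
→ t2 |27|4a|f4|5a|03|a4|16|4e|

RES = [ 0x27  0x4a  0xf4  0x5a  0x03  0xa4  0x16  0x4e ]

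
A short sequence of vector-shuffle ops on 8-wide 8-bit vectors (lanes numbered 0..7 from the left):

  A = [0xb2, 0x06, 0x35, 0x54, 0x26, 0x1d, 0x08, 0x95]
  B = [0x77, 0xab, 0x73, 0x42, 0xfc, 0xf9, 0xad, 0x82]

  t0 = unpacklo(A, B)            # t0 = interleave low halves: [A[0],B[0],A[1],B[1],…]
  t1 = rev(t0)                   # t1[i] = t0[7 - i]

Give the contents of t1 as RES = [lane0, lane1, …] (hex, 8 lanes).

RES = [ 0x42  0x54  0x73  0x35  0xab  0x06  0x77  0xb2 ]

t0 = [0xb2, 0x77, 0x06, 0xab, 0x35, 0x73, 0x54, 0x42]
t1 = [0x42, 0x54, 0x73, 0x35, 0xab, 0x06, 0x77, 0xb2]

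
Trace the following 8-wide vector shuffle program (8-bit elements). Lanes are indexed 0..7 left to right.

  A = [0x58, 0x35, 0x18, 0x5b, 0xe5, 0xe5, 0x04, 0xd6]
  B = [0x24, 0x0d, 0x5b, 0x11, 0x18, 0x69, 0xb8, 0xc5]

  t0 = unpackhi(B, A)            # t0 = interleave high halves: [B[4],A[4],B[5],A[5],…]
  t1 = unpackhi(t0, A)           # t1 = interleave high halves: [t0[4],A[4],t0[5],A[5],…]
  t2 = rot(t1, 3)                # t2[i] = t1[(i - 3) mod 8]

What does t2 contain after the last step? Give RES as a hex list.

t0 = [0x18, 0xe5, 0x69, 0xe5, 0xb8, 0x04, 0xc5, 0xd6]
t1 = [0xb8, 0xe5, 0x04, 0xe5, 0xc5, 0x04, 0xd6, 0xd6]
t2 = [0x04, 0xd6, 0xd6, 0xb8, 0xe5, 0x04, 0xe5, 0xc5]

RES = [0x04, 0xd6, 0xd6, 0xb8, 0xe5, 0x04, 0xe5, 0xc5]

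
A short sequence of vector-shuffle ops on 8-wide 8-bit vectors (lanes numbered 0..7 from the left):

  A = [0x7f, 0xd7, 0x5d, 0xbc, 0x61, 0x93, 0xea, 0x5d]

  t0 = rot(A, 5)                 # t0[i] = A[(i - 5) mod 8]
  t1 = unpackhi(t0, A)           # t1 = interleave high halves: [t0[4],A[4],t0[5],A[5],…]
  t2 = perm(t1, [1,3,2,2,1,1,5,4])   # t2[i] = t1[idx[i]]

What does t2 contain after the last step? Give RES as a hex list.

t0 = [0xbc, 0x61, 0x93, 0xea, 0x5d, 0x7f, 0xd7, 0x5d]
t1 = [0x5d, 0x61, 0x7f, 0x93, 0xd7, 0xea, 0x5d, 0x5d]
t2 = [0x61, 0x93, 0x7f, 0x7f, 0x61, 0x61, 0xea, 0xd7]

RES = [0x61, 0x93, 0x7f, 0x7f, 0x61, 0x61, 0xea, 0xd7]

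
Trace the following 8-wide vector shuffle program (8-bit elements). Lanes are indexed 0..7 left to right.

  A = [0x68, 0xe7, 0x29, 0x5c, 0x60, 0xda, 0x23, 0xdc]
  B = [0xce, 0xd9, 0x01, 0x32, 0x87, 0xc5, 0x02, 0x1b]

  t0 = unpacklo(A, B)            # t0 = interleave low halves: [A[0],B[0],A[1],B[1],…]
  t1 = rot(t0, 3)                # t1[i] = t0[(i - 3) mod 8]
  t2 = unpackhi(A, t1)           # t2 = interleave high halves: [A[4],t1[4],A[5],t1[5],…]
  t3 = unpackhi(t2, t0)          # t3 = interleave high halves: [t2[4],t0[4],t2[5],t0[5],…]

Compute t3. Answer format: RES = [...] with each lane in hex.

t0 = [0x68, 0xce, 0xe7, 0xd9, 0x29, 0x01, 0x5c, 0x32]
t1 = [0x01, 0x5c, 0x32, 0x68, 0xce, 0xe7, 0xd9, 0x29]
t2 = [0x60, 0xce, 0xda, 0xe7, 0x23, 0xd9, 0xdc, 0x29]
t3 = [0x23, 0x29, 0xd9, 0x01, 0xdc, 0x5c, 0x29, 0x32]

RES = [ 0x23  0x29  0xd9  0x01  0xdc  0x5c  0x29  0x32 ]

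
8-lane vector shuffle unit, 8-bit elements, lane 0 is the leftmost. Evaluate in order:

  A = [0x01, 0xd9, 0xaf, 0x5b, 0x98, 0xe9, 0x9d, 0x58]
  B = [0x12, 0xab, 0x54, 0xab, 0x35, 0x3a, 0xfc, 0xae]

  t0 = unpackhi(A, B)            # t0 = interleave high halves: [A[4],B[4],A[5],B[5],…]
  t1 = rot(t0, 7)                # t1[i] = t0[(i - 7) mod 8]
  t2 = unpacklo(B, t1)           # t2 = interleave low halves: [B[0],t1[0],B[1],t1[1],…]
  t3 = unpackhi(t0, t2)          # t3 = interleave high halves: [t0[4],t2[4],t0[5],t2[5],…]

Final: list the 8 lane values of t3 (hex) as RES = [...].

t0 = [0x98, 0x35, 0xe9, 0x3a, 0x9d, 0xfc, 0x58, 0xae]
t1 = [0x35, 0xe9, 0x3a, 0x9d, 0xfc, 0x58, 0xae, 0x98]
t2 = [0x12, 0x35, 0xab, 0xe9, 0x54, 0x3a, 0xab, 0x9d]
t3 = [0x9d, 0x54, 0xfc, 0x3a, 0x58, 0xab, 0xae, 0x9d]

RES = [ 0x9d  0x54  0xfc  0x3a  0x58  0xab  0xae  0x9d ]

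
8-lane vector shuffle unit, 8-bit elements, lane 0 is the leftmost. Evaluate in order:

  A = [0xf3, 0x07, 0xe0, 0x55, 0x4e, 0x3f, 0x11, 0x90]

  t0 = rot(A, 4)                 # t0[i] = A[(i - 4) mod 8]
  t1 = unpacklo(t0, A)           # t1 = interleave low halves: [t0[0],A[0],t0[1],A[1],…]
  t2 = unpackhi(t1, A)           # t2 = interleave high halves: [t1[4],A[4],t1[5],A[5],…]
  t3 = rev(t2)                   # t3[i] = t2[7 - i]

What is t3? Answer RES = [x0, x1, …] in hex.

t0 = [0x4e, 0x3f, 0x11, 0x90, 0xf3, 0x07, 0xe0, 0x55]
t1 = [0x4e, 0xf3, 0x3f, 0x07, 0x11, 0xe0, 0x90, 0x55]
t2 = [0x11, 0x4e, 0xe0, 0x3f, 0x90, 0x11, 0x55, 0x90]
t3 = [0x90, 0x55, 0x11, 0x90, 0x3f, 0xe0, 0x4e, 0x11]

RES = [0x90, 0x55, 0x11, 0x90, 0x3f, 0xe0, 0x4e, 0x11]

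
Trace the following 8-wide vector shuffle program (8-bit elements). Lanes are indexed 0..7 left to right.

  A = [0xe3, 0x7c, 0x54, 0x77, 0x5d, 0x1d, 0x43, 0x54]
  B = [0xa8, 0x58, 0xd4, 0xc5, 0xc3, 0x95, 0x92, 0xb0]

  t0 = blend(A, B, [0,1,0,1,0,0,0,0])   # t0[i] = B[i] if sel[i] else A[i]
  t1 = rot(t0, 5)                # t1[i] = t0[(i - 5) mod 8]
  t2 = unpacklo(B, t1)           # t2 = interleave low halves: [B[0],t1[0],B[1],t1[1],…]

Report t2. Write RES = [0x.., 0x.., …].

→ t0 |e3|58|54|c5|5d|1d|43|54|
→ t1 |c5|5d|1d|43|54|e3|58|54|
→ t2 |a8|c5|58|5d|d4|1d|c5|43|

RES = [0xa8, 0xc5, 0x58, 0x5d, 0xd4, 0x1d, 0xc5, 0x43]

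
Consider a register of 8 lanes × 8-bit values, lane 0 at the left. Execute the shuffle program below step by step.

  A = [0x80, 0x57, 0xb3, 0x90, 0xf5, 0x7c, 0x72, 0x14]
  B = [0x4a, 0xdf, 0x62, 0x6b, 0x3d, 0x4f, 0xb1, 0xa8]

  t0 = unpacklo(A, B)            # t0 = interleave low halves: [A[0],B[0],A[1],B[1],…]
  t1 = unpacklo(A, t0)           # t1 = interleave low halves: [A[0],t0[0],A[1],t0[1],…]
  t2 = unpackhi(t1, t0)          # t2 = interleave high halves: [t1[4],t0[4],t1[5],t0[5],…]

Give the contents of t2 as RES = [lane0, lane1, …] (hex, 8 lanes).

RES = [0xb3, 0xb3, 0x57, 0x62, 0x90, 0x90, 0xdf, 0x6b]

  t0: 80 4a 57 df b3 62 90 6b
  t1: 80 80 57 4a b3 57 90 df
  t2: b3 b3 57 62 90 90 df 6b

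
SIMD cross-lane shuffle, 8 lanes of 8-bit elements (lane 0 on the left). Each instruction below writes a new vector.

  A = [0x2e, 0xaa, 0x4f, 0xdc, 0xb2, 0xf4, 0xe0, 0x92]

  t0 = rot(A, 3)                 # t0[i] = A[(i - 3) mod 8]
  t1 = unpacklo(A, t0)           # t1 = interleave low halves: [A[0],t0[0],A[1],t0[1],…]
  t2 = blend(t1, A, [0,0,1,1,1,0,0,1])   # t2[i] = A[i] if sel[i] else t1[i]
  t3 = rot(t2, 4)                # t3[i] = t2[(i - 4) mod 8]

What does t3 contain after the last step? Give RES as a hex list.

→ t0 |f4|e0|92|2e|aa|4f|dc|b2|
→ t1 |2e|f4|aa|e0|4f|92|dc|2e|
→ t2 |2e|f4|4f|dc|b2|92|dc|92|
→ t3 |b2|92|dc|92|2e|f4|4f|dc|

RES = [ 0xb2  0x92  0xdc  0x92  0x2e  0xf4  0x4f  0xdc ]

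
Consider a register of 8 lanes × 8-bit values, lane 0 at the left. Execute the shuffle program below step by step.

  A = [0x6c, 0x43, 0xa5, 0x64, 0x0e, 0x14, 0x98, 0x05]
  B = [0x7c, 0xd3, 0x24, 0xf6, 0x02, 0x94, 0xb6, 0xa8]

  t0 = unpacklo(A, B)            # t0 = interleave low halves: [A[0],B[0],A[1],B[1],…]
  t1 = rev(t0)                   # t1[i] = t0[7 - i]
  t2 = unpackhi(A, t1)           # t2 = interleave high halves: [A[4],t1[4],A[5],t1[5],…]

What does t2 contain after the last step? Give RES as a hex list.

t0 = [0x6c, 0x7c, 0x43, 0xd3, 0xa5, 0x24, 0x64, 0xf6]
t1 = [0xf6, 0x64, 0x24, 0xa5, 0xd3, 0x43, 0x7c, 0x6c]
t2 = [0x0e, 0xd3, 0x14, 0x43, 0x98, 0x7c, 0x05, 0x6c]

RES = [ 0x0e  0xd3  0x14  0x43  0x98  0x7c  0x05  0x6c ]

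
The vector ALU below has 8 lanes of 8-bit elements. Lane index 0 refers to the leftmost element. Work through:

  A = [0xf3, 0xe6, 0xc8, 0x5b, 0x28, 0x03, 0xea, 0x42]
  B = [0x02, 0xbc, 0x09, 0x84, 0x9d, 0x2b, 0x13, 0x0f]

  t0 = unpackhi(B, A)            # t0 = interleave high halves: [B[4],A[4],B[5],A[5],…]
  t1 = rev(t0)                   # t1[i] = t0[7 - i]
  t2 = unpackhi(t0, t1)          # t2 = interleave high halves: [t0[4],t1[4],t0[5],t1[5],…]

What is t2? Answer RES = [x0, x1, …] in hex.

RES = [ 0x13  0x03  0xea  0x2b  0x0f  0x28  0x42  0x9d ]

t0 = [0x9d, 0x28, 0x2b, 0x03, 0x13, 0xea, 0x0f, 0x42]
t1 = [0x42, 0x0f, 0xea, 0x13, 0x03, 0x2b, 0x28, 0x9d]
t2 = [0x13, 0x03, 0xea, 0x2b, 0x0f, 0x28, 0x42, 0x9d]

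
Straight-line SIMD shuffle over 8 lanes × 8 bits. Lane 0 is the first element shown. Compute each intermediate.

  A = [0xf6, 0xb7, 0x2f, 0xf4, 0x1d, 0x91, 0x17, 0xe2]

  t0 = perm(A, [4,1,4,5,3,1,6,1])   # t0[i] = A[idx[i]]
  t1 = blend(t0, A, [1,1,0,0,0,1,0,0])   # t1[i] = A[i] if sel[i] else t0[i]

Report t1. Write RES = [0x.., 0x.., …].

RES = [ 0xf6  0xb7  0x1d  0x91  0xf4  0x91  0x17  0xb7 ]

t0 = [0x1d, 0xb7, 0x1d, 0x91, 0xf4, 0xb7, 0x17, 0xb7]
t1 = [0xf6, 0xb7, 0x1d, 0x91, 0xf4, 0x91, 0x17, 0xb7]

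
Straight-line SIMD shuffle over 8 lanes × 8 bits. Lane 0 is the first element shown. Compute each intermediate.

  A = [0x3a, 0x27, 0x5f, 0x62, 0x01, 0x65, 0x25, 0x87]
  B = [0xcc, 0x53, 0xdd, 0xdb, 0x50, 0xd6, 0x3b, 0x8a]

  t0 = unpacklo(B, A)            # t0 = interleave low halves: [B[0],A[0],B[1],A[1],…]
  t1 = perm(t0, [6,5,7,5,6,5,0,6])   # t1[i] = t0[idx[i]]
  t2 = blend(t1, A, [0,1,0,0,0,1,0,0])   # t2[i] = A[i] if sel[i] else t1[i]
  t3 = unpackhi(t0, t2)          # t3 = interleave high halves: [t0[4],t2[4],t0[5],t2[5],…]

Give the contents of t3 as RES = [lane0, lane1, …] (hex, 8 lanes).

RES = [ 0xdd  0xdb  0x5f  0x65  0xdb  0xcc  0x62  0xdb ]

t0 = [0xcc, 0x3a, 0x53, 0x27, 0xdd, 0x5f, 0xdb, 0x62]
t1 = [0xdb, 0x5f, 0x62, 0x5f, 0xdb, 0x5f, 0xcc, 0xdb]
t2 = [0xdb, 0x27, 0x62, 0x5f, 0xdb, 0x65, 0xcc, 0xdb]
t3 = [0xdd, 0xdb, 0x5f, 0x65, 0xdb, 0xcc, 0x62, 0xdb]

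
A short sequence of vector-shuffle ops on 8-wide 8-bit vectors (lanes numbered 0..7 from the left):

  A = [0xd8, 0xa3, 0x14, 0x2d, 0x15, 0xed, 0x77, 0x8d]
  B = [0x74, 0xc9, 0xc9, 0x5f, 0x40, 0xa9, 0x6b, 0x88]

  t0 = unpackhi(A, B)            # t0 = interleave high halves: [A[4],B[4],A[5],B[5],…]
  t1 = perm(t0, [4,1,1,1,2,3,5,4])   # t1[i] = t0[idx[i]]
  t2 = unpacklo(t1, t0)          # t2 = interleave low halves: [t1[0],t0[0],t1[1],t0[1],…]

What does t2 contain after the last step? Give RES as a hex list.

t0 = [0x15, 0x40, 0xed, 0xa9, 0x77, 0x6b, 0x8d, 0x88]
t1 = [0x77, 0x40, 0x40, 0x40, 0xed, 0xa9, 0x6b, 0x77]
t2 = [0x77, 0x15, 0x40, 0x40, 0x40, 0xed, 0x40, 0xa9]

RES = [ 0x77  0x15  0x40  0x40  0x40  0xed  0x40  0xa9 ]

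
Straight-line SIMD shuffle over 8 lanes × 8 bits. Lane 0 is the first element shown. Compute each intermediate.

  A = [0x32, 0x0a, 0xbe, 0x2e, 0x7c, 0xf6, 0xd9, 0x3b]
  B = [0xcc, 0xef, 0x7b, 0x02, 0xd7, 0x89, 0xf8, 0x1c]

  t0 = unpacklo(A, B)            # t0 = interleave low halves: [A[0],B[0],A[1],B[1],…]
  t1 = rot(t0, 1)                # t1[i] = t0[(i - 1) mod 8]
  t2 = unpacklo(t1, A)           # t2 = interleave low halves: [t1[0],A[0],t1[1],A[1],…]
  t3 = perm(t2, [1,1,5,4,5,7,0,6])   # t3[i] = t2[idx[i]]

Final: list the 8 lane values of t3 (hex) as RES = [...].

  t0: 32 cc 0a ef be 7b 2e 02
  t1: 02 32 cc 0a ef be 7b 2e
  t2: 02 32 32 0a cc be 0a 2e
  t3: 32 32 be cc be 2e 02 0a

RES = [0x32, 0x32, 0xbe, 0xcc, 0xbe, 0x2e, 0x02, 0x0a]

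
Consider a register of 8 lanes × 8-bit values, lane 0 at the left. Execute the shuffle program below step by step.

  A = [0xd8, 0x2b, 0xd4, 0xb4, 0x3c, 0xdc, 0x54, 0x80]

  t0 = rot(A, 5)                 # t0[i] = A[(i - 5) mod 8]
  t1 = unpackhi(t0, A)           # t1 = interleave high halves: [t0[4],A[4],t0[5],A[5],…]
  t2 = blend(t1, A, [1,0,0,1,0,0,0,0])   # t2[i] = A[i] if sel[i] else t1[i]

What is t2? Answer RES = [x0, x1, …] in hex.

RES = [ 0xd8  0x3c  0xd8  0xb4  0x2b  0x54  0xd4  0x80 ]

t0 = [0xb4, 0x3c, 0xdc, 0x54, 0x80, 0xd8, 0x2b, 0xd4]
t1 = [0x80, 0x3c, 0xd8, 0xdc, 0x2b, 0x54, 0xd4, 0x80]
t2 = [0xd8, 0x3c, 0xd8, 0xb4, 0x2b, 0x54, 0xd4, 0x80]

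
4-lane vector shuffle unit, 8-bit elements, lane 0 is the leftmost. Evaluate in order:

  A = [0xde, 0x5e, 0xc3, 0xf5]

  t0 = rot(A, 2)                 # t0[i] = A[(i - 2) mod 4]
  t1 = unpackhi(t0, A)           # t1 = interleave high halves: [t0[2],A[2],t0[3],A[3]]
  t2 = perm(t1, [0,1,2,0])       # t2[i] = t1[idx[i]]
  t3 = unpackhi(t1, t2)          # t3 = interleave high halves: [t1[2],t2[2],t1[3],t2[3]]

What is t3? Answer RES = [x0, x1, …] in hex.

RES = [0x5e, 0x5e, 0xf5, 0xde]

t0 = [0xc3, 0xf5, 0xde, 0x5e]
t1 = [0xde, 0xc3, 0x5e, 0xf5]
t2 = [0xde, 0xc3, 0x5e, 0xde]
t3 = [0x5e, 0x5e, 0xf5, 0xde]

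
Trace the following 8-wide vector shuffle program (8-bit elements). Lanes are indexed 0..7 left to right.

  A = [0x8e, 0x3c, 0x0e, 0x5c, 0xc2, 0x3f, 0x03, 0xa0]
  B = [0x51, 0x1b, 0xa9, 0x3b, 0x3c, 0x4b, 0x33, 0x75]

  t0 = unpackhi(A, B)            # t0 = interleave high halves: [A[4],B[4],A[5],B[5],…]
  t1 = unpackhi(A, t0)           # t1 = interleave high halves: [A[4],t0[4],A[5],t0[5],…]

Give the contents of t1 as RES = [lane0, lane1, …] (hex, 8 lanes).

RES = [0xc2, 0x03, 0x3f, 0x33, 0x03, 0xa0, 0xa0, 0x75]

  t0: c2 3c 3f 4b 03 33 a0 75
  t1: c2 03 3f 33 03 a0 a0 75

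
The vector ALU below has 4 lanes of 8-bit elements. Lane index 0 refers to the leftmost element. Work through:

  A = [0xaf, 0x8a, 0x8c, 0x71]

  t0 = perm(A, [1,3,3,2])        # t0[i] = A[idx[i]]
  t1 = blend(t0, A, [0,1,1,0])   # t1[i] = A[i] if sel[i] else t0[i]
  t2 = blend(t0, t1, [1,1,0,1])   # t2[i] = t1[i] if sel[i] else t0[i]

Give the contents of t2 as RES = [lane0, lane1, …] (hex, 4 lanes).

RES = [ 0x8a  0x8a  0x71  0x8c ]

t0 = [0x8a, 0x71, 0x71, 0x8c]
t1 = [0x8a, 0x8a, 0x8c, 0x8c]
t2 = [0x8a, 0x8a, 0x71, 0x8c]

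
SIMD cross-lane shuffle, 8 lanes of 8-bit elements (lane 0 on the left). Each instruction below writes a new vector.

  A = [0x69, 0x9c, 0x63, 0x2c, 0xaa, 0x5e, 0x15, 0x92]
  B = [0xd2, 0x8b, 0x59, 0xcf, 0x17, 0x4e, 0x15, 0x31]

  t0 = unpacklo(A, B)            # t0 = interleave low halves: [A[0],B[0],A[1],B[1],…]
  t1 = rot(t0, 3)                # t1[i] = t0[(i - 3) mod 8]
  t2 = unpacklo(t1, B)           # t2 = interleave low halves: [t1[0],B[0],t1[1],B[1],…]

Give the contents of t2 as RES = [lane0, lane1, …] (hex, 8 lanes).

RES = [ 0x59  0xd2  0x2c  0x8b  0xcf  0x59  0x69  0xcf ]

  t0: 69 d2 9c 8b 63 59 2c cf
  t1: 59 2c cf 69 d2 9c 8b 63
  t2: 59 d2 2c 8b cf 59 69 cf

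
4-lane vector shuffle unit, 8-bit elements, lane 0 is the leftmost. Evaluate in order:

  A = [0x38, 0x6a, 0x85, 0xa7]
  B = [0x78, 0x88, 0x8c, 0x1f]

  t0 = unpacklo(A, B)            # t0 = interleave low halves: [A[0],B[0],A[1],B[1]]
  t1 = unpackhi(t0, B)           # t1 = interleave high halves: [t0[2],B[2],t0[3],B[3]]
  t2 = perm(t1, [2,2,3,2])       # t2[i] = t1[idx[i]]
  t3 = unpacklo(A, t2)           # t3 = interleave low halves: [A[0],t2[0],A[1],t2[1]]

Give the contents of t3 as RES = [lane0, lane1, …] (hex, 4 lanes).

RES = [ 0x38  0x88  0x6a  0x88 ]

  t0: 38 78 6a 88
  t1: 6a 8c 88 1f
  t2: 88 88 1f 88
  t3: 38 88 6a 88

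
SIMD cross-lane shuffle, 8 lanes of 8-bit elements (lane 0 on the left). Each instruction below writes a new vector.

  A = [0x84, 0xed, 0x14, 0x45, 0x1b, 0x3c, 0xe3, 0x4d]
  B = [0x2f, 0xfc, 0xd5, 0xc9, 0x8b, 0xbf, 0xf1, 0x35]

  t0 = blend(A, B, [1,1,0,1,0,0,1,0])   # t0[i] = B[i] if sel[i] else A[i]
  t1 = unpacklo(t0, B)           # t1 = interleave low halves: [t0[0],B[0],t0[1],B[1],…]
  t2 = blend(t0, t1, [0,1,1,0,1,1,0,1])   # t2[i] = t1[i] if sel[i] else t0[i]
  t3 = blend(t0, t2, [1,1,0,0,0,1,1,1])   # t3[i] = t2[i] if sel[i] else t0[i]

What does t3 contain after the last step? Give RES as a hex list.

t0 = [0x2f, 0xfc, 0x14, 0xc9, 0x1b, 0x3c, 0xf1, 0x4d]
t1 = [0x2f, 0x2f, 0xfc, 0xfc, 0x14, 0xd5, 0xc9, 0xc9]
t2 = [0x2f, 0x2f, 0xfc, 0xc9, 0x14, 0xd5, 0xf1, 0xc9]
t3 = [0x2f, 0x2f, 0x14, 0xc9, 0x1b, 0xd5, 0xf1, 0xc9]

RES = [ 0x2f  0x2f  0x14  0xc9  0x1b  0xd5  0xf1  0xc9 ]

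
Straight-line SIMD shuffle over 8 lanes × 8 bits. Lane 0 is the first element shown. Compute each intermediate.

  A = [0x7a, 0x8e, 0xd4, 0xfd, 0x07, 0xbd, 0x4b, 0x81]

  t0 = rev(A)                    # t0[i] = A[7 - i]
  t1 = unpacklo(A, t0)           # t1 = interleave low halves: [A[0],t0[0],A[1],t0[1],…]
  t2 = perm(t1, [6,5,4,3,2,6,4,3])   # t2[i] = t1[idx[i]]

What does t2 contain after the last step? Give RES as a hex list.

t0 = [0x81, 0x4b, 0xbd, 0x07, 0xfd, 0xd4, 0x8e, 0x7a]
t1 = [0x7a, 0x81, 0x8e, 0x4b, 0xd4, 0xbd, 0xfd, 0x07]
t2 = [0xfd, 0xbd, 0xd4, 0x4b, 0x8e, 0xfd, 0xd4, 0x4b]

RES = [ 0xfd  0xbd  0xd4  0x4b  0x8e  0xfd  0xd4  0x4b ]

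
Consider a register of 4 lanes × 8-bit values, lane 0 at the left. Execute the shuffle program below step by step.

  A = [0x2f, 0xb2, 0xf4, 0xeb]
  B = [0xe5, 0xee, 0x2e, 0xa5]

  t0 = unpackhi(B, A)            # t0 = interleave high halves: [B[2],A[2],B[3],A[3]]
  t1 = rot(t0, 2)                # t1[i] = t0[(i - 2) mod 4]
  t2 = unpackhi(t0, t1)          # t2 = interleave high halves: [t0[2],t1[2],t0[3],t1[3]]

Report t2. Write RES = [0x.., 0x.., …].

t0 = [0x2e, 0xf4, 0xa5, 0xeb]
t1 = [0xa5, 0xeb, 0x2e, 0xf4]
t2 = [0xa5, 0x2e, 0xeb, 0xf4]

RES = [ 0xa5  0x2e  0xeb  0xf4 ]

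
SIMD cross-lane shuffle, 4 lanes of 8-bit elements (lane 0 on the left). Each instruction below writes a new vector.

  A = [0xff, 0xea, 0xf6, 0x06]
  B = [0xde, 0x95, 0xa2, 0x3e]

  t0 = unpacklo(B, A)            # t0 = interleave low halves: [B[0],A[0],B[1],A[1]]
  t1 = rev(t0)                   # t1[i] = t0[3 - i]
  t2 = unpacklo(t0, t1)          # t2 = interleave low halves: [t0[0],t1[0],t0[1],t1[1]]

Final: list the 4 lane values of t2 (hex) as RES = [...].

t0 = [0xde, 0xff, 0x95, 0xea]
t1 = [0xea, 0x95, 0xff, 0xde]
t2 = [0xde, 0xea, 0xff, 0x95]

RES = [ 0xde  0xea  0xff  0x95 ]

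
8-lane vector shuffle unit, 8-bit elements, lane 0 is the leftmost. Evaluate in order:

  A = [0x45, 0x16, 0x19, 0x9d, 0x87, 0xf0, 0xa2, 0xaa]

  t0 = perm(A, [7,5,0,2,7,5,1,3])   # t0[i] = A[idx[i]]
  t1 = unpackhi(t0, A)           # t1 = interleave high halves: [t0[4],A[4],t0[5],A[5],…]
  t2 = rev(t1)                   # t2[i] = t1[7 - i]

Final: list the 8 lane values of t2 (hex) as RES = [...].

t0 = [0xaa, 0xf0, 0x45, 0x19, 0xaa, 0xf0, 0x16, 0x9d]
t1 = [0xaa, 0x87, 0xf0, 0xf0, 0x16, 0xa2, 0x9d, 0xaa]
t2 = [0xaa, 0x9d, 0xa2, 0x16, 0xf0, 0xf0, 0x87, 0xaa]

RES = [ 0xaa  0x9d  0xa2  0x16  0xf0  0xf0  0x87  0xaa ]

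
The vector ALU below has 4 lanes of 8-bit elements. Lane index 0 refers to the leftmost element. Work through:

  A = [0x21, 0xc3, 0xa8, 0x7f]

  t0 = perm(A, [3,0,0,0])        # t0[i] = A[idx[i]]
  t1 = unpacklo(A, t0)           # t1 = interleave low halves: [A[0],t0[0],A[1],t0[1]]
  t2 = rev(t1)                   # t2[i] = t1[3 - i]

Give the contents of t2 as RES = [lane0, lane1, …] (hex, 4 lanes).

t0 = [0x7f, 0x21, 0x21, 0x21]
t1 = [0x21, 0x7f, 0xc3, 0x21]
t2 = [0x21, 0xc3, 0x7f, 0x21]

RES = [0x21, 0xc3, 0x7f, 0x21]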